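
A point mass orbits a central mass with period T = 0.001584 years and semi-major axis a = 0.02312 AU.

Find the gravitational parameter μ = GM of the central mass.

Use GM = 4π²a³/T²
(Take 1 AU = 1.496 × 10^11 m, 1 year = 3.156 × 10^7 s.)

Convert to SI: T = 0.001584 years = 49991 s; a = 0.02312 AU = 3.45875e+09 m.
GM = 4π² · a³ / T².
GM = 4π² · (3.45875e+09)³ / (49991)² m³/s² ≈ 6.536e+20 m³/s² = 6.536 × 10^20 m³/s².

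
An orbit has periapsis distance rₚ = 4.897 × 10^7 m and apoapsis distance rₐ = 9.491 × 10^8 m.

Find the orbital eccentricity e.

e = (rₐ − rₚ) / (rₐ + rₚ).
e = (9.491e+08 − 4.897e+07) / (9.491e+08 + 4.897e+07) = 9.0013e+08 / 9.9807e+08 ≈ 0.9019.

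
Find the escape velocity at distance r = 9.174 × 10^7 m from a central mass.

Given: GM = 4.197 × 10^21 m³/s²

Escape velocity comes from setting total energy to zero: ½v² − GM/r = 0 ⇒ v_esc = √(2GM / r).
v_esc = √(2 · 4.197e+21 / 9.174e+07) m/s ≈ 9.565e+06 m/s = 9565 km/s.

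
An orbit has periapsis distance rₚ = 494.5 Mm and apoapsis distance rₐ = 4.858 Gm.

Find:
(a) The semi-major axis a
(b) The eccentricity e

Convert to SI: rₚ = 494.5 Mm = 4.945e+08 m; rₐ = 4.858 Gm = 4.858e+09 m.
(a) a = (rₚ + rₐ) / 2 = (4.945e+08 + 4.858e+09) / 2 ≈ 2.676e+09 m = 2.676 Gm.
(b) e = (rₐ − rₚ) / (rₐ + rₚ) = (4.858e+09 − 4.945e+08) / (4.858e+09 + 4.945e+08) ≈ 0.8152.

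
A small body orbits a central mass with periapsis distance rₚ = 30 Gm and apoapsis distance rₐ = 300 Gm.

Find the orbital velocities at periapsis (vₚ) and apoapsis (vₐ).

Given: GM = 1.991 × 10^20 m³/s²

Convert to SI: rₚ = 30 Gm = 3e+10 m; rₐ = 300 Gm = 3e+11 m.
Use the vis-viva equation v² = GM(2/r − 1/a) with a = (rₚ + rₐ)/2 = (3e+10 + 3e+11)/2 = 1.65e+11 m.
vₚ = √(GM · (2/rₚ − 1/a)) = √(1.991e+20 · (2/3e+10 − 1/1.65e+11)) m/s ≈ 1.098e+05 m/s = 109.8 km/s.
vₐ = √(GM · (2/rₐ − 1/a)) = √(1.991e+20 · (2/3e+11 − 1/1.65e+11)) m/s ≈ 1.098e+04 m/s = 10.98 km/s.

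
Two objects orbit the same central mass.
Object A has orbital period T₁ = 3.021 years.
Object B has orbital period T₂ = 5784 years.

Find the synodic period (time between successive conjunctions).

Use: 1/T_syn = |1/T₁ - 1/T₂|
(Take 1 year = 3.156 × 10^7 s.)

Convert to SI: T₁ = 3.021 years = 9.53428e+07 s; T₂ = 5784 years = 1.82543e+11 s.
T_syn = |T₁ · T₂ / (T₁ − T₂)|.
T_syn = |9.53428e+07 · 1.82543e+11 / (9.53428e+07 − 1.82543e+11)| s ≈ 9.539e+07 s = 3.023 years.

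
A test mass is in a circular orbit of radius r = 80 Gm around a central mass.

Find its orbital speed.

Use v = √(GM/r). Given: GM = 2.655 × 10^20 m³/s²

Convert to SI: r = 80 Gm = 8e+10 m.
For a circular orbit, gravity supplies the centripetal force, so v = √(GM / r).
v = √(2.655e+20 / 8e+10) m/s ≈ 5.761e+04 m/s = 57.61 km/s.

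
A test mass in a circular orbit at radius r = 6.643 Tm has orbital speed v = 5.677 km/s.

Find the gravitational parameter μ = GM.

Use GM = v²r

Convert to SI: r = 6.643 Tm = 6.643e+12 m; v = 5.677 km/s = 5677 m/s.
For a circular orbit v² = GM/r, so GM = v² · r.
GM = (5677)² · 6.643e+12 m³/s² ≈ 2.141e+20 m³/s² = 2.141 × 10^20 m³/s².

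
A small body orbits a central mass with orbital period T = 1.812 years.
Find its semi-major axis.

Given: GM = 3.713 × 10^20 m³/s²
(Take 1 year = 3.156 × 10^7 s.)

Convert to SI: T = 1.812 years = 5.71867e+07 s.
Invert Kepler's third law: a = (GM · T² / (4π²))^(1/3).
Substituting T = 5.71867e+07 s and GM = 3.713e+20 m³/s²:
a = (3.713e+20 · (5.71867e+07)² / (4π²))^(1/3) m
a ≈ 3.133e+11 m = 3.133 × 10^11 m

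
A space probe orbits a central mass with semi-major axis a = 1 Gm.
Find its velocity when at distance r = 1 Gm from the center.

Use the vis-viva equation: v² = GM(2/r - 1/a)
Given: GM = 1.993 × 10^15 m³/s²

Convert to SI: a = 1 Gm = 1e+09 m; r = 1 Gm = 1e+09 m.
Vis-viva: v = √(GM · (2/r − 1/a)).
2/r − 1/a = 2/1e+09 − 1/1e+09 = 1e-09 m⁻¹.
v = √(1.993e+15 · 1e-09) m/s ≈ 1412 m/s = 1.412 km/s.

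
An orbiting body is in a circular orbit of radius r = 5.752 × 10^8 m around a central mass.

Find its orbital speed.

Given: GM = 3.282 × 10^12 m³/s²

For a circular orbit, gravity supplies the centripetal force, so v = √(GM / r).
v = √(3.282e+12 / 5.752e+08) m/s ≈ 75.54 m/s = 75.54 m/s.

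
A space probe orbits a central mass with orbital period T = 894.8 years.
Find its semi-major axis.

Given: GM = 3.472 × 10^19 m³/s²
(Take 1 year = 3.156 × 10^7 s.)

Convert to SI: T = 894.8 years = 2.82399e+10 s.
Invert Kepler's third law: a = (GM · T² / (4π²))^(1/3).
Substituting T = 2.82399e+10 s and GM = 3.472e+19 m³/s²:
a = (3.472e+19 · (2.82399e+10)² / (4π²))^(1/3) m
a ≈ 8.885e+12 m = 8.885 Tm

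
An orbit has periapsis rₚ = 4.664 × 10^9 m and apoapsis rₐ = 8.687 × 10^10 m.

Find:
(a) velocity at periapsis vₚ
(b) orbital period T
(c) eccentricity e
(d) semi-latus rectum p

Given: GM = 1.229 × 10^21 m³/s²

(a) With a = (rₚ + rₐ)/2 = 4.5767e+10 m, vₚ = √(GM (2/rₚ − 1/a)) = √(1.229e+21 · (2/4.664e+09 − 1/4.5767e+10)) m/s ≈ 7.072e+05 m/s
(b) With a = (rₚ + rₐ)/2 = 4.5767e+10 m, T = 2π √(a³/GM) = 2π √((4.5767e+10)³/1.229e+21) s ≈ 1.755e+06 s
(c) e = (rₐ − rₚ)/(rₐ + rₚ) = (8.687e+10 − 4.664e+09)/(8.687e+10 + 4.664e+09) ≈ 0.8981
(d) From a = (rₚ + rₐ)/2 = 4.5767e+10 m and e = (rₐ − rₚ)/(rₐ + rₚ) = 0.898093, p = a(1 − e²) = 4.5767e+10 · (1 − (0.898093)²) ≈ 8.853e+09 m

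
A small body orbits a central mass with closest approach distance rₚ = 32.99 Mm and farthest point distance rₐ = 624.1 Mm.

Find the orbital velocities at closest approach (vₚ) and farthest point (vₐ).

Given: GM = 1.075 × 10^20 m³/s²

Convert to SI: rₚ = 32.99 Mm = 3.299e+07 m; rₐ = 624.1 Mm = 6.241e+08 m.
Use the vis-viva equation v² = GM(2/r − 1/a) with a = (rₚ + rₐ)/2 = (3.299e+07 + 6.241e+08)/2 = 3.28545e+08 m.
vₚ = √(GM · (2/rₚ − 1/a)) = √(1.075e+20 · (2/3.299e+07 − 1/3.28545e+08)) m/s ≈ 2.488e+06 m/s = 2488 km/s.
vₐ = √(GM · (2/rₐ − 1/a)) = √(1.075e+20 · (2/6.241e+08 − 1/3.28545e+08)) m/s ≈ 1.315e+05 m/s = 131.5 km/s.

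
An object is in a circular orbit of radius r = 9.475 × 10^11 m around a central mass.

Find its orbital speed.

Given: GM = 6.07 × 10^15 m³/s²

For a circular orbit, gravity supplies the centripetal force, so v = √(GM / r).
v = √(6.07e+15 / 9.475e+11) m/s ≈ 80.04 m/s = 80.04 m/s.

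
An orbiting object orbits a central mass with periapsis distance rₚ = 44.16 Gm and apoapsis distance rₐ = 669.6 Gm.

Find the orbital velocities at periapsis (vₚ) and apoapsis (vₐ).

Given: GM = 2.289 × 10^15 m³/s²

Convert to SI: rₚ = 44.16 Gm = 4.416e+10 m; rₐ = 669.6 Gm = 6.696e+11 m.
Use the vis-viva equation v² = GM(2/r − 1/a) with a = (rₚ + rₐ)/2 = (4.416e+10 + 6.696e+11)/2 = 3.5688e+11 m.
vₚ = √(GM · (2/rₚ − 1/a)) = √(2.289e+15 · (2/4.416e+10 − 1/3.5688e+11)) m/s ≈ 311.9 m/s = 311.9 m/s.
vₐ = √(GM · (2/rₐ − 1/a)) = √(2.289e+15 · (2/6.696e+11 − 1/3.5688e+11)) m/s ≈ 20.57 m/s = 20.57 m/s.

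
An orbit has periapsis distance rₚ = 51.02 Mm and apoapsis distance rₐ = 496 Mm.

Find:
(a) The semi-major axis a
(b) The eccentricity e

Convert to SI: rₚ = 51.02 Mm = 5.102e+07 m; rₐ = 496 Mm = 4.96e+08 m.
(a) a = (rₚ + rₐ) / 2 = (5.102e+07 + 4.96e+08) / 2 ≈ 2.735e+08 m = 273.5 Mm.
(b) e = (rₐ − rₚ) / (rₐ + rₚ) = (4.96e+08 − 5.102e+07) / (4.96e+08 + 5.102e+07) ≈ 0.8135.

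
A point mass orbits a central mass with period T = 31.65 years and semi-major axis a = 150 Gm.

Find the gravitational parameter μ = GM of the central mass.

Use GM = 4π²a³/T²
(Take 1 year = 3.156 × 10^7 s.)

Convert to SI: T = 31.65 years = 9.98874e+08 s; a = 150 Gm = 1.5e+11 m.
GM = 4π² · a³ / T².
GM = 4π² · (1.5e+11)³ / (9.98874e+08)² m³/s² ≈ 1.335e+17 m³/s² = 1.335 × 10^17 m³/s².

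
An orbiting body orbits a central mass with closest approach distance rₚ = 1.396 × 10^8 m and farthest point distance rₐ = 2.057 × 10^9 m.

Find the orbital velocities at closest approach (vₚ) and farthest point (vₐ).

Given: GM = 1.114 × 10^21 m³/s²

Use the vis-viva equation v² = GM(2/r − 1/a) with a = (rₚ + rₐ)/2 = (1.396e+08 + 2.057e+09)/2 = 1.0983e+09 m.
vₚ = √(GM · (2/rₚ − 1/a)) = √(1.114e+21 · (2/1.396e+08 − 1/1.0983e+09)) m/s ≈ 3.866e+06 m/s = 3866 km/s.
vₐ = √(GM · (2/rₐ − 1/a)) = √(1.114e+21 · (2/2.057e+09 − 1/1.0983e+09)) m/s ≈ 2.624e+05 m/s = 262.4 km/s.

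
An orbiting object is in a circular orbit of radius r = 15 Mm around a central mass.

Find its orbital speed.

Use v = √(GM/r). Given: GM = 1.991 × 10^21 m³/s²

Convert to SI: r = 15 Mm = 1.5e+07 m.
For a circular orbit, gravity supplies the centripetal force, so v = √(GM / r).
v = √(1.991e+21 / 1.5e+07) m/s ≈ 1.152e+07 m/s = 1.152e+04 km/s.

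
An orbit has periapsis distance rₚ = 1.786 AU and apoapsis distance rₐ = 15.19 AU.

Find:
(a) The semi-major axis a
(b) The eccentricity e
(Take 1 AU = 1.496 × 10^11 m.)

Convert to SI: rₚ = 1.786 AU = 2.67186e+11 m; rₐ = 15.19 AU = 2.27242e+12 m.
(a) a = (rₚ + rₐ) / 2 = (2.67186e+11 + 2.27242e+12) / 2 ≈ 1.27e+12 m = 8.488 AU.
(b) e = (rₐ − rₚ) / (rₐ + rₚ) = (2.27242e+12 − 2.67186e+11) / (2.27242e+12 + 2.67186e+11) ≈ 0.7896.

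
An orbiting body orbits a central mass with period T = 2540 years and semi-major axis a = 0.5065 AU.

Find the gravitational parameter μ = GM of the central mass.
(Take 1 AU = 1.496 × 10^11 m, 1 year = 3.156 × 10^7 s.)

Convert to SI: T = 2540 years = 8.01624e+10 s; a = 0.5065 AU = 7.57724e+10 m.
GM = 4π² · a³ / T².
GM = 4π² · (7.57724e+10)³ / (8.01624e+10)² m³/s² ≈ 2.673e+12 m³/s² = 2.673 × 10^12 m³/s².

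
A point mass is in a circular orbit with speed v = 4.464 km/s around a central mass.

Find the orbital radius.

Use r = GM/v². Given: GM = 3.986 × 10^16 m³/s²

Convert to SI: v = 4.464 km/s = 4464 m/s.
For a circular orbit, v² = GM / r, so r = GM / v².
r = 3.986e+16 / (4464)² m ≈ 2e+09 m = 2 Gm.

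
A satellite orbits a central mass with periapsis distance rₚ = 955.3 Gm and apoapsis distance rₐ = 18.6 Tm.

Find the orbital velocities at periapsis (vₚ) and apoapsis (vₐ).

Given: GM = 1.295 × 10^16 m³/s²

Convert to SI: rₚ = 955.3 Gm = 9.553e+11 m; rₐ = 18.6 Tm = 1.86e+13 m.
Use the vis-viva equation v² = GM(2/r − 1/a) with a = (rₚ + rₐ)/2 = (9.553e+11 + 1.86e+13)/2 = 9.77765e+12 m.
vₚ = √(GM · (2/rₚ − 1/a)) = √(1.295e+16 · (2/9.553e+11 − 1/9.77765e+12)) m/s ≈ 160.6 m/s = 160.6 m/s.
vₐ = √(GM · (2/rₐ − 1/a)) = √(1.295e+16 · (2/1.86e+13 − 1/9.77765e+12)) m/s ≈ 8.248 m/s = 8.248 m/s.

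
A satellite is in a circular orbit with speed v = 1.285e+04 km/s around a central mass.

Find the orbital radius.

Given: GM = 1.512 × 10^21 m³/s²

Convert to SI: v = 1.285e+04 km/s = 1.285e+07 m/s.
For a circular orbit, v² = GM / r, so r = GM / v².
r = 1.512e+21 / (1.285e+07)² m ≈ 9.157e+06 m = 9.157 Mm.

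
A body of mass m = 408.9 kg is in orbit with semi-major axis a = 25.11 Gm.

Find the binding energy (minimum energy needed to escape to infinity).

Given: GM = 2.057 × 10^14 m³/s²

Convert to SI: a = 25.11 Gm = 2.511e+10 m.
Total orbital energy is E = −GMm/(2a); binding energy is E_bind = −E = GMm/(2a).
E_bind = 2.057e+14 · 408.9 / (2 · 2.511e+10) J ≈ 1.675e+06 J = 1.675 MJ.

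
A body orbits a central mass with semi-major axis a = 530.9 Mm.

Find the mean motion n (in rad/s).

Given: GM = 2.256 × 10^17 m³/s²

Convert to SI: a = 530.9 Mm = 5.309e+08 m.
n = √(GM / a³).
n = √(2.256e+17 / (5.309e+08)³) rad/s ≈ 3.883e-05 rad/s.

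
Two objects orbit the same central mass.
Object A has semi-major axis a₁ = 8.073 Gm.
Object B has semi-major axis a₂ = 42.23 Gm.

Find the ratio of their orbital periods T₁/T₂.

Convert to SI: a₁ = 8.073 Gm = 8.073e+09 m; a₂ = 42.23 Gm = 4.223e+10 m.
From Kepler's third law, (T₁/T₂)² = (a₁/a₂)³, so T₁/T₂ = (a₁/a₂)^(3/2).
a₁/a₂ = 8.073e+09 / 4.223e+10 = 0.191167.
T₁/T₂ = (0.191167)^(3/2) ≈ 0.08358.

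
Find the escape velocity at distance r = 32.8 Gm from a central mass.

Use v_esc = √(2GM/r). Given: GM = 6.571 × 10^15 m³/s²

Convert to SI: r = 32.8 Gm = 3.28e+10 m.
Escape velocity comes from setting total energy to zero: ½v² − GM/r = 0 ⇒ v_esc = √(2GM / r).
v_esc = √(2 · 6.571e+15 / 3.28e+10) m/s ≈ 633 m/s = 633 m/s.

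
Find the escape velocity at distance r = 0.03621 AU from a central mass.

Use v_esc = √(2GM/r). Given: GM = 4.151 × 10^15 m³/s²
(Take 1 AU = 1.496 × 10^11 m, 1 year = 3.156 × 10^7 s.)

Convert to SI: r = 0.03621 AU = 5.41702e+09 m.
Escape velocity comes from setting total energy to zero: ½v² − GM/r = 0 ⇒ v_esc = √(2GM / r).
v_esc = √(2 · 4.151e+15 / 5.41702e+09) m/s ≈ 1238 m/s = 0.2612 AU/year.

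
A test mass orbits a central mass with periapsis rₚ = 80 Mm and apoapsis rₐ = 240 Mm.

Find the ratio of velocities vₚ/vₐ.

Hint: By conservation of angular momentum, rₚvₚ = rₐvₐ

Convert to SI: rₚ = 80 Mm = 8e+07 m; rₐ = 240 Mm = 2.4e+08 m.
Conservation of angular momentum gives rₚvₚ = rₐvₐ, so vₚ/vₐ = rₐ/rₚ.
vₚ/vₐ = 2.4e+08 / 8e+07 ≈ 3.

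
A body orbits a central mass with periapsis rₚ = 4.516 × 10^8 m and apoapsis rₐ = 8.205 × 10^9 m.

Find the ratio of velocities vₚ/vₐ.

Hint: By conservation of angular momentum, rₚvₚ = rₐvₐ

Conservation of angular momentum gives rₚvₚ = rₐvₐ, so vₚ/vₐ = rₐ/rₚ.
vₚ/vₐ = 8.205e+09 / 4.516e+08 ≈ 18.17.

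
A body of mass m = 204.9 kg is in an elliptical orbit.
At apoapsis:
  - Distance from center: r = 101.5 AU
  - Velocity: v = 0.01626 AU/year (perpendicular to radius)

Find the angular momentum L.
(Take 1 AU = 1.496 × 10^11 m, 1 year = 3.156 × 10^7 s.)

Convert to SI: r = 101.5 AU = 1.51844e+13 m; v = 0.01626 AU/year = 77.0753 m/s.
Since v is perpendicular to r, L = m · v · r.
L = 204.9 · 77.0753 · 1.51844e+13 kg·m²/s ≈ 2.398e+17 kg·m²/s.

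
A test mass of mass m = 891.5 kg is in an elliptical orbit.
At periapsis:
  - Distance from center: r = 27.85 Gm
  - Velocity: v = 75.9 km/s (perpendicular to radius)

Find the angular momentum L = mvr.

Convert to SI: r = 27.85 Gm = 2.785e+10 m; v = 75.9 km/s = 75900 m/s.
Since v is perpendicular to r, L = m · v · r.
L = 891.5 · 75900 · 2.785e+10 kg·m²/s ≈ 1.884e+18 kg·m²/s.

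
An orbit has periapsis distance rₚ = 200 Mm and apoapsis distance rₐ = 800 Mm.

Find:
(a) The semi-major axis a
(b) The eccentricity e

Convert to SI: rₚ = 200 Mm = 2e+08 m; rₐ = 800 Mm = 8e+08 m.
(a) a = (rₚ + rₐ) / 2 = (2e+08 + 8e+08) / 2 ≈ 5e+08 m = 500 Mm.
(b) e = (rₐ − rₚ) / (rₐ + rₚ) = (8e+08 − 2e+08) / (8e+08 + 2e+08) ≈ 0.6.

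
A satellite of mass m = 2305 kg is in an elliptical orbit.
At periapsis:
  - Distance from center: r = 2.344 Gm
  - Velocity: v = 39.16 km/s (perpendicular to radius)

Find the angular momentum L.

Convert to SI: r = 2.344 Gm = 2.344e+09 m; v = 39.16 km/s = 39160 m/s.
Since v is perpendicular to r, L = m · v · r.
L = 2305 · 39160 · 2.344e+09 kg·m²/s ≈ 2.116e+17 kg·m²/s.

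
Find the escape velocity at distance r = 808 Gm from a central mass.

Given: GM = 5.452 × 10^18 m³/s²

Convert to SI: r = 808 Gm = 8.08e+11 m.
Escape velocity comes from setting total energy to zero: ½v² − GM/r = 0 ⇒ v_esc = √(2GM / r).
v_esc = √(2 · 5.452e+18 / 8.08e+11) m/s ≈ 3674 m/s = 3.674 km/s.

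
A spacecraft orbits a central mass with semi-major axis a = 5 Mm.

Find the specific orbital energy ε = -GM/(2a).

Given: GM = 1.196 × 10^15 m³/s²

Convert to SI: a = 5 Mm = 5e+06 m.
ε = −GM / (2a).
ε = −1.196e+15 / (2 · 5e+06) J/kg ≈ -1.196e+08 J/kg = -119.6 MJ/kg.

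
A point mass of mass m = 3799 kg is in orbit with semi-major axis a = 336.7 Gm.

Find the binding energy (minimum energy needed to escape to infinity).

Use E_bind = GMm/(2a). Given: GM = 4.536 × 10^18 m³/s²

Convert to SI: a = 336.7 Gm = 3.367e+11 m.
Total orbital energy is E = −GMm/(2a); binding energy is E_bind = −E = GMm/(2a).
E_bind = 4.536e+18 · 3799 / (2 · 3.367e+11) J ≈ 2.559e+10 J = 25.59 GJ.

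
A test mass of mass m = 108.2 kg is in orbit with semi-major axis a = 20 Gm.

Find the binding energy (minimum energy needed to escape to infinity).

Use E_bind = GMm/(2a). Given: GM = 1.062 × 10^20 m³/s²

Convert to SI: a = 20 Gm = 2e+10 m.
Total orbital energy is E = −GMm/(2a); binding energy is E_bind = −E = GMm/(2a).
E_bind = 1.062e+20 · 108.2 / (2 · 2e+10) J ≈ 2.873e+11 J = 287.3 GJ.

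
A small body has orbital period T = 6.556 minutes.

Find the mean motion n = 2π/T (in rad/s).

Convert to SI: T = 6.556 minutes = 393.36 s.
n = 2π / T.
n = 2π / 393.36 s ≈ 0.01597 rad/s.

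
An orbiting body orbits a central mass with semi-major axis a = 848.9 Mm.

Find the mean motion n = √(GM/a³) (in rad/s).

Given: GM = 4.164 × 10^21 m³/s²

Convert to SI: a = 848.9 Mm = 8.489e+08 m.
n = √(GM / a³).
n = √(4.164e+21 / (8.489e+08)³) rad/s ≈ 0.002609 rad/s.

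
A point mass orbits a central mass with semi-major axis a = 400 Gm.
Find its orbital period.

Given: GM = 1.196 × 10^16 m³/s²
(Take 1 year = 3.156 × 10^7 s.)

Convert to SI: a = 400 Gm = 4e+11 m.
Kepler's third law: T = 2π √(a³ / GM).
Substituting a = 4e+11 m and GM = 1.196e+16 m³/s²:
T = 2π √((4e+11)³ / 1.196e+16) s
T ≈ 1.453e+10 s = 460.5 years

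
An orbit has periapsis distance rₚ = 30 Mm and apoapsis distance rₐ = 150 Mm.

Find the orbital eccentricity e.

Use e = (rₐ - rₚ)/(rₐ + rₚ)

Convert to SI: rₚ = 30 Mm = 3e+07 m; rₐ = 150 Mm = 1.5e+08 m.
e = (rₐ − rₚ) / (rₐ + rₚ).
e = (1.5e+08 − 3e+07) / (1.5e+08 + 3e+07) = 1.2e+08 / 1.8e+08 ≈ 0.6667.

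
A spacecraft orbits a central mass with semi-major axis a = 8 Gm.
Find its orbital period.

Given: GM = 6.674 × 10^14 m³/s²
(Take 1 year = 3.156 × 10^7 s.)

Convert to SI: a = 8 Gm = 8e+09 m.
Kepler's third law: T = 2π √(a³ / GM).
Substituting a = 8e+09 m and GM = 6.674e+14 m³/s²:
T = 2π √((8e+09)³ / 6.674e+14) s
T ≈ 1.74e+08 s = 5.514 years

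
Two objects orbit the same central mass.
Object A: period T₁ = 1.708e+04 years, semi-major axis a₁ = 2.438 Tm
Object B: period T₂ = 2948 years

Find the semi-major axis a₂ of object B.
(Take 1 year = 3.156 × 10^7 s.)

Convert to SI: T₁ = 1.708e+04 years = 5.39045e+11 s; a₁ = 2.438 Tm = 2.438e+12 m; T₂ = 2948 years = 9.30389e+10 s.
Kepler's third law: (T₁/T₂)² = (a₁/a₂)³ ⇒ a₂ = a₁ · (T₂/T₁)^(2/3).
T₂/T₁ = 9.30389e+10 / 5.39045e+11 = 0.1726.
a₂ = 2.438e+12 · (0.1726)^(2/3) m ≈ 7.558e+11 m = 755.8 Gm.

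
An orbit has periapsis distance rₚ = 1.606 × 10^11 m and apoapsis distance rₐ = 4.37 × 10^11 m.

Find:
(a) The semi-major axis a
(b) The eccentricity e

(a) a = (rₚ + rₐ) / 2 = (1.606e+11 + 4.37e+11) / 2 ≈ 2.988e+11 m = 2.988 × 10^11 m.
(b) e = (rₐ − rₚ) / (rₐ + rₚ) = (4.37e+11 − 1.606e+11) / (4.37e+11 + 1.606e+11) ≈ 0.4625.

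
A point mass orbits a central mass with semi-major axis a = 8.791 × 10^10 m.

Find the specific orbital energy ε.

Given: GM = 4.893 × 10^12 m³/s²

ε = −GM / (2a).
ε = −4.893e+12 / (2 · 8.791e+10) J/kg ≈ -27.83 J/kg = -27.83 J/kg.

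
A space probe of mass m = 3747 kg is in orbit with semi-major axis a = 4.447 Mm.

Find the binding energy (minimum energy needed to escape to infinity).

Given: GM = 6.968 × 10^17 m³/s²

Convert to SI: a = 4.447 Mm = 4.447e+06 m.
Total orbital energy is E = −GMm/(2a); binding energy is E_bind = −E = GMm/(2a).
E_bind = 6.968e+17 · 3747 / (2 · 4.447e+06) J ≈ 2.936e+14 J = 293.6 TJ.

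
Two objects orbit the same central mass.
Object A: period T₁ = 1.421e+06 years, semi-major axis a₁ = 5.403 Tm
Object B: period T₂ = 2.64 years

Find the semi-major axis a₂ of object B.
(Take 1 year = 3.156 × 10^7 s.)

Convert to SI: T₁ = 1.421e+06 years = 4.48468e+13 s; a₁ = 5.403 Tm = 5.403e+12 m; T₂ = 2.64 years = 8.33184e+07 s.
Kepler's third law: (T₁/T₂)² = (a₁/a₂)³ ⇒ a₂ = a₁ · (T₂/T₁)^(2/3).
T₂/T₁ = 8.33184e+07 / 4.48468e+13 = 1.85785e-06.
a₂ = 5.403e+12 · (1.85785e-06)^(2/3) m ≈ 8.165e+08 m = 816.5 Mm.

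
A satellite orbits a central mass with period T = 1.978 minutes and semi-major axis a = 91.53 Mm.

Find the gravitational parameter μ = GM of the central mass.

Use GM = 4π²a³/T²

Convert to SI: T = 1.978 minutes = 118.68 s; a = 91.53 Mm = 9.153e+07 m.
GM = 4π² · a³ / T².
GM = 4π² · (9.153e+07)³ / (118.68)² m³/s² ≈ 2.149e+21 m³/s² = 2.149 × 10^21 m³/s².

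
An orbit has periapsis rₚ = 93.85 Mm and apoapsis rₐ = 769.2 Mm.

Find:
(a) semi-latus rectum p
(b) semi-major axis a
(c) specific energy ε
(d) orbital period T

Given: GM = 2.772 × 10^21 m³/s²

Convert to SI: rₚ = 93.85 Mm = 9.385e+07 m; rₐ = 769.2 Mm = 7.692e+08 m.
(a) From a = (rₚ + rₐ)/2 = 4.31525e+08 m and e = (rₐ − rₚ)/(rₐ + rₚ) = 0.782515, p = a(1 − e²) = 4.31525e+08 · (1 − (0.782515)²) ≈ 1.673e+08 m
(b) a = (rₚ + rₐ)/2 = (9.385e+07 + 7.692e+08)/2 ≈ 4.315e+08 m
(c) With a = (rₚ + rₐ)/2 = 4.31525e+08 m, ε = −GM/(2a) = −2.772e+21/(2 · 4.31525e+08) J/kg ≈ -3.212e+12 J/kg
(d) With a = (rₚ + rₐ)/2 = 4.31525e+08 m, T = 2π √(a³/GM) = 2π √((4.31525e+08)³/2.772e+21) s ≈ 1070 s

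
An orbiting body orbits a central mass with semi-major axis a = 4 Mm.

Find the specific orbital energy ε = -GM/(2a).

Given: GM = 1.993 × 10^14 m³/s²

Convert to SI: a = 4 Mm = 4e+06 m.
ε = −GM / (2a).
ε = −1.993e+14 / (2 · 4e+06) J/kg ≈ -2.491e+07 J/kg = -24.91 MJ/kg.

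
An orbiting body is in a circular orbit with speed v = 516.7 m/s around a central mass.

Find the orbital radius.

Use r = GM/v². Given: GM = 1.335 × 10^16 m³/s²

For a circular orbit, v² = GM / r, so r = GM / v².
r = 1.335e+16 / (516.7)² m ≈ 5e+10 m = 50 Gm.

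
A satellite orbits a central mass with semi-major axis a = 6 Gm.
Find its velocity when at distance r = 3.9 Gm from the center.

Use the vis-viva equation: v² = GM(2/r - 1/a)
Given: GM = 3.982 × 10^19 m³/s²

Convert to SI: a = 6 Gm = 6e+09 m; r = 3.9 Gm = 3.9e+09 m.
Vis-viva: v = √(GM · (2/r − 1/a)).
2/r − 1/a = 2/3.9e+09 − 1/6e+09 = 3.46154e-10 m⁻¹.
v = √(3.982e+19 · 3.46154e-10) m/s ≈ 1.174e+05 m/s = 117.4 km/s.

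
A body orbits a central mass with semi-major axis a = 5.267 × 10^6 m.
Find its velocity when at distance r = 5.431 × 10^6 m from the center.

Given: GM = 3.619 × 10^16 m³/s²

Vis-viva: v = √(GM · (2/r − 1/a)).
2/r − 1/a = 2/5.431e+06 − 1/5.267e+06 = 1.78395e-07 m⁻¹.
v = √(3.619e+16 · 1.78395e-07) m/s ≈ 8.035e+04 m/s = 80.35 km/s.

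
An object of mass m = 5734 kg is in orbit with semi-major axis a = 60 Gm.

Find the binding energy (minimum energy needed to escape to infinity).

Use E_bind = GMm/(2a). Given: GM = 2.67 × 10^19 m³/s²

Convert to SI: a = 60 Gm = 6e+10 m.
Total orbital energy is E = −GMm/(2a); binding energy is E_bind = −E = GMm/(2a).
E_bind = 2.67e+19 · 5734 / (2 · 6e+10) J ≈ 1.276e+12 J = 1.276 TJ.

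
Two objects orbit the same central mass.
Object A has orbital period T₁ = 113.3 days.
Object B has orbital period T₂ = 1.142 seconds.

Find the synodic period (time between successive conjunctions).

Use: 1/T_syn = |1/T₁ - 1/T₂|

Convert to SI: T₁ = 113.3 days = 9.78912e+06 s.
T_syn = |T₁ · T₂ / (T₁ − T₂)|.
T_syn = |9.78912e+06 · 1.142 / (9.78912e+06 − 1.142)| s ≈ 1.142 s = 1.142 seconds.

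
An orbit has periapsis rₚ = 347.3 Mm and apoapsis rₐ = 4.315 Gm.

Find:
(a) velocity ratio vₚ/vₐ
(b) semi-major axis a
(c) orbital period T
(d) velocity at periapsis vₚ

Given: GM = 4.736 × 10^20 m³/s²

Convert to SI: rₚ = 347.3 Mm = 3.473e+08 m; rₐ = 4.315 Gm = 4.315e+09 m.
(a) Conservation of angular momentum (rₚvₚ = rₐvₐ) gives vₚ/vₐ = rₐ/rₚ = 4.315e+09/3.473e+08 ≈ 12.42
(b) a = (rₚ + rₐ)/2 = (3.473e+08 + 4.315e+09)/2 ≈ 2.331e+09 m
(c) With a = (rₚ + rₐ)/2 = 2.33115e+09 m, T = 2π √(a³/GM) = 2π √((2.33115e+09)³/4.736e+20) s ≈ 3.25e+04 s
(d) With a = (rₚ + rₐ)/2 = 2.33115e+09 m, vₚ = √(GM (2/rₚ − 1/a)) = √(4.736e+20 · (2/3.473e+08 − 1/2.33115e+09)) m/s ≈ 1.589e+06 m/s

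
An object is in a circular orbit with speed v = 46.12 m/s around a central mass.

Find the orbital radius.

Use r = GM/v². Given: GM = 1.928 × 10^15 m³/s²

For a circular orbit, v² = GM / r, so r = GM / v².
r = 1.928e+15 / (46.12)² m ≈ 9.064e+11 m = 906.4 Gm.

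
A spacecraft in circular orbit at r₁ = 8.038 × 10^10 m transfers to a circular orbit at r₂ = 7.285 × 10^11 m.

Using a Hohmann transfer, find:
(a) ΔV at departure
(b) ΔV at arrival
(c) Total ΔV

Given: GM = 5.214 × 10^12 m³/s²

Transfer semi-major axis: a_t = (r₁ + r₂)/2 = (8.038e+10 + 7.285e+11)/2 = 4.0444e+11 m.
Circular speeds: v₁ = √(GM/r₁) = 8.054 m/s, v₂ = √(GM/r₂) = 2.67529 m/s.
Transfer speeds (vis-viva v² = GM(2/r − 1/a_t)): v₁ᵗ = 10.8093 m/s, v₂ᵗ = 1.19266 m/s.
(a) ΔV₁ = |v₁ᵗ − v₁| ≈ 2.755 m/s = 2.755 m/s.
(b) ΔV₂ = |v₂ − v₂ᵗ| ≈ 1.483 m/s = 1.483 m/s.
(c) ΔV_total = ΔV₁ + ΔV₂ ≈ 4.238 m/s = 4.238 m/s.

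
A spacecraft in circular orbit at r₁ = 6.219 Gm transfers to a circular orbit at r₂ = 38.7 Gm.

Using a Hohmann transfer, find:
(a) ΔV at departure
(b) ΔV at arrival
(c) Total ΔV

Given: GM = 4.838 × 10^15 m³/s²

Convert to SI: r₁ = 6.219 Gm = 6.219e+09 m; r₂ = 38.7 Gm = 3.87e+10 m.
Transfer semi-major axis: a_t = (r₁ + r₂)/2 = (6.219e+09 + 3.87e+10)/2 = 2.24595e+10 m.
Circular speeds: v₁ = √(GM/r₁) = 882.008 m/s, v₂ = √(GM/r₂) = 353.572 m/s.
Transfer speeds (vis-viva v² = GM(2/r − 1/a_t)): v₁ᵗ = 1157.79 m/s, v₂ᵗ = 186.053 m/s.
(a) ΔV₁ = |v₁ᵗ − v₁| ≈ 275.8 m/s = 275.8 m/s.
(b) ΔV₂ = |v₂ − v₂ᵗ| ≈ 167.5 m/s = 167.5 m/s.
(c) ΔV_total = ΔV₁ + ΔV₂ ≈ 443.3 m/s = 443.3 m/s.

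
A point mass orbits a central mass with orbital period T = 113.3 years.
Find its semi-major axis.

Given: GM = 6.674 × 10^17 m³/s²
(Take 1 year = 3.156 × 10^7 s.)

Convert to SI: T = 113.3 years = 3.57575e+09 s.
Invert Kepler's third law: a = (GM · T² / (4π²))^(1/3).
Substituting T = 3.57575e+09 s and GM = 6.674e+17 m³/s²:
a = (6.674e+17 · (3.57575e+09)² / (4π²))^(1/3) m
a ≈ 6.001e+11 m = 600.1 Gm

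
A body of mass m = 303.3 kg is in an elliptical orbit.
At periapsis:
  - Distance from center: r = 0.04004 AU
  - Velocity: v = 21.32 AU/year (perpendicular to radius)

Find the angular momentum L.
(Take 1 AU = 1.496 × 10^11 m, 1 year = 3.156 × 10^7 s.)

Convert to SI: r = 0.04004 AU = 5.98998e+09 m; v = 21.32 AU/year = 101061 m/s.
Since v is perpendicular to r, L = m · v · r.
L = 303.3 · 101061 · 5.98998e+09 kg·m²/s ≈ 1.836e+17 kg·m²/s.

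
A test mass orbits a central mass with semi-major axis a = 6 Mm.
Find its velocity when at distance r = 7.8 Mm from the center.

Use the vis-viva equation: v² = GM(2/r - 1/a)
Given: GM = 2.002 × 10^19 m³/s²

Convert to SI: a = 6 Mm = 6e+06 m; r = 7.8 Mm = 7.8e+06 m.
Vis-viva: v = √(GM · (2/r − 1/a)).
2/r − 1/a = 2/7.8e+06 − 1/6e+06 = 8.97436e-08 m⁻¹.
v = √(2.002e+19 · 8.97436e-08) m/s ≈ 1.34e+06 m/s = 1340 km/s.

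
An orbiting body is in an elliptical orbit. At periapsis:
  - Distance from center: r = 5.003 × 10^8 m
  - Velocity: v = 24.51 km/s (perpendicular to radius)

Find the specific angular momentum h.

Convert to SI: v = 24.51 km/s = 24510 m/s.
With v perpendicular to r, h = r · v.
h = 5.003e+08 · 24510 m²/s ≈ 1.226e+13 m²/s.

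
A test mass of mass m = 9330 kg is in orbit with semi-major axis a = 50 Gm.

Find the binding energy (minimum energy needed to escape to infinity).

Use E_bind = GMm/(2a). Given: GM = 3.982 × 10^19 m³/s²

Convert to SI: a = 50 Gm = 5e+10 m.
Total orbital energy is E = −GMm/(2a); binding energy is E_bind = −E = GMm/(2a).
E_bind = 3.982e+19 · 9330 / (2 · 5e+10) J ≈ 3.715e+12 J = 3.715 TJ.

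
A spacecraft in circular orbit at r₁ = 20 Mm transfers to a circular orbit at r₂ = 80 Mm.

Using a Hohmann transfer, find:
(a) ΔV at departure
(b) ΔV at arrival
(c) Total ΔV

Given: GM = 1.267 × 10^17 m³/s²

Convert to SI: r₁ = 20 Mm = 2e+07 m; r₂ = 80 Mm = 8e+07 m.
Transfer semi-major axis: a_t = (r₁ + r₂)/2 = (2e+07 + 8e+07)/2 = 5e+07 m.
Circular speeds: v₁ = √(GM/r₁) = 79592.7 m/s, v₂ = √(GM/r₂) = 39796.4 m/s.
Transfer speeds (vis-viva v² = GM(2/r − 1/a_t)): v₁ᵗ = 100678 m/s, v₂ᵗ = 25169.4 m/s.
(a) ΔV₁ = |v₁ᵗ − v₁| ≈ 2.108e+04 m/s = 21.08 km/s.
(b) ΔV₂ = |v₂ − v₂ᵗ| ≈ 1.463e+04 m/s = 14.63 km/s.
(c) ΔV_total = ΔV₁ + ΔV₂ ≈ 3.571e+04 m/s = 35.71 km/s.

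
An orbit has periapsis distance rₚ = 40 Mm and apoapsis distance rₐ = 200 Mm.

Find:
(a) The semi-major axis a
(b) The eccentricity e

Convert to SI: rₚ = 40 Mm = 4e+07 m; rₐ = 200 Mm = 2e+08 m.
(a) a = (rₚ + rₐ) / 2 = (4e+07 + 2e+08) / 2 ≈ 1.2e+08 m = 120 Mm.
(b) e = (rₐ − rₚ) / (rₐ + rₚ) = (2e+08 − 4e+07) / (2e+08 + 4e+07) ≈ 0.6667.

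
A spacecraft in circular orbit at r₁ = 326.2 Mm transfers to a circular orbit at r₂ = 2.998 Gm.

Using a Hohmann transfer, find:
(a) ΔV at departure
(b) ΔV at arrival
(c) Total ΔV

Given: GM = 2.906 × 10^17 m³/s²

Convert to SI: r₁ = 326.2 Mm = 3.262e+08 m; r₂ = 2.998 Gm = 2.998e+09 m.
Transfer semi-major axis: a_t = (r₁ + r₂)/2 = (3.262e+08 + 2.998e+09)/2 = 1.6621e+09 m.
Circular speeds: v₁ = √(GM/r₁) = 29847.4 m/s, v₂ = √(GM/r₂) = 9845.37 m/s.
Transfer speeds (vis-viva v² = GM(2/r − 1/a_t)): v₁ᵗ = 40086 m/s, v₂ᵗ = 4361.6 m/s.
(a) ΔV₁ = |v₁ᵗ − v₁| ≈ 1.024e+04 m/s = 10.24 km/s.
(b) ΔV₂ = |v₂ − v₂ᵗ| ≈ 5484 m/s = 5.484 km/s.
(c) ΔV_total = ΔV₁ + ΔV₂ ≈ 1.572e+04 m/s = 15.72 km/s.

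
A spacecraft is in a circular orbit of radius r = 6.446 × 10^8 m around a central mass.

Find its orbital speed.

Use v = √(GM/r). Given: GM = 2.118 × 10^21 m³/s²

For a circular orbit, gravity supplies the centripetal force, so v = √(GM / r).
v = √(2.118e+21 / 6.446e+08) m/s ≈ 1.813e+06 m/s = 1813 km/s.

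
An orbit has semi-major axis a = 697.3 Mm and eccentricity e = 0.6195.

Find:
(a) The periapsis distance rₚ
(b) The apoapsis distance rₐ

Convert to SI: a = 697.3 Mm = 6.973e+08 m.
(a) rₚ = a(1 − e) = 6.973e+08 · (1 − 0.6195) = 6.973e+08 · 0.3805 ≈ 2.653e+08 m = 265.3 Mm.
(b) rₐ = a(1 + e) = 6.973e+08 · (1 + 0.6195) = 6.973e+08 · 1.6195 ≈ 1.129e+09 m = 1.129 Gm.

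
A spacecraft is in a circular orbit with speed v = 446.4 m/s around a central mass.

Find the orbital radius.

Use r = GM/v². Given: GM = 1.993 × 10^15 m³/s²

For a circular orbit, v² = GM / r, so r = GM / v².
r = 1.993e+15 / (446.4)² m ≈ 1e+10 m = 10 Gm.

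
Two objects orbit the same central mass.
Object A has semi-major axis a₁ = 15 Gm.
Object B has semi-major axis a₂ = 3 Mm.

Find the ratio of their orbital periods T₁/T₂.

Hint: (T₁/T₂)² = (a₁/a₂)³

Convert to SI: a₁ = 15 Gm = 1.5e+10 m; a₂ = 3 Mm = 3e+06 m.
From Kepler's third law, (T₁/T₂)² = (a₁/a₂)³, so T₁/T₂ = (a₁/a₂)^(3/2).
a₁/a₂ = 1.5e+10 / 3e+06 = 5000.
T₁/T₂ = (5000)^(3/2) ≈ 3.536e+05.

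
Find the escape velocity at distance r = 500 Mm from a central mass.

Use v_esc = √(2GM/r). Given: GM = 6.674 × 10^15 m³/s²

Convert to SI: r = 500 Mm = 5e+08 m.
Escape velocity comes from setting total energy to zero: ½v² − GM/r = 0 ⇒ v_esc = √(2GM / r).
v_esc = √(2 · 6.674e+15 / 5e+08) m/s ≈ 5167 m/s = 5.167 km/s.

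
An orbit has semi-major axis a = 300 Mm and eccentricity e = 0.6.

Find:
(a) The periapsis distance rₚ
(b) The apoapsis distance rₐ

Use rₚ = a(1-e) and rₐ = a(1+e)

Convert to SI: a = 300 Mm = 3e+08 m.
(a) rₚ = a(1 − e) = 3e+08 · (1 − 0.6) = 3e+08 · 0.4 ≈ 1.2e+08 m = 120 Mm.
(b) rₐ = a(1 + e) = 3e+08 · (1 + 0.6) = 3e+08 · 1.6 ≈ 4.8e+08 m = 480 Mm.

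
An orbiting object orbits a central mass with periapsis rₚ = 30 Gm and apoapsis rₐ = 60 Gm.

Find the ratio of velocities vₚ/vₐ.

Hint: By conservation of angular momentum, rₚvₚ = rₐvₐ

Convert to SI: rₚ = 30 Gm = 3e+10 m; rₐ = 60 Gm = 6e+10 m.
Conservation of angular momentum gives rₚvₚ = rₐvₐ, so vₚ/vₐ = rₐ/rₚ.
vₚ/vₐ = 6e+10 / 3e+10 ≈ 2.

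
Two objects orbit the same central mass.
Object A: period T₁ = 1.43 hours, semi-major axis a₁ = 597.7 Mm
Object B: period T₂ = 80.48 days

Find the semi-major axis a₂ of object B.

Convert to SI: T₁ = 1.43 hours = 5148 s; a₁ = 597.7 Mm = 5.977e+08 m; T₂ = 80.48 days = 6.95347e+06 s.
Kepler's third law: (T₁/T₂)² = (a₁/a₂)³ ⇒ a₂ = a₁ · (T₂/T₁)^(2/3).
T₂/T₁ = 6.95347e+06 / 5148 = 1350.71.
a₂ = 5.977e+08 · (1350.71)^(2/3) m ≈ 7.303e+10 m = 73.03 Gm.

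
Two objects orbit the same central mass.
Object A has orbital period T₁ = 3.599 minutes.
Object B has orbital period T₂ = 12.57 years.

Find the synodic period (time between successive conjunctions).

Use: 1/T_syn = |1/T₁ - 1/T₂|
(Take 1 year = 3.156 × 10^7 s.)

Convert to SI: T₁ = 3.599 minutes = 215.94 s; T₂ = 12.57 years = 3.96709e+08 s.
T_syn = |T₁ · T₂ / (T₁ − T₂)|.
T_syn = |215.94 · 3.96709e+08 / (215.94 − 3.96709e+08)| s ≈ 215.9 s = 3.599 minutes.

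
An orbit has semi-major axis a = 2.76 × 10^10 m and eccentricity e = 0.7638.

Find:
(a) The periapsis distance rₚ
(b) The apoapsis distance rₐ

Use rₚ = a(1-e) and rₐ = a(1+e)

(a) rₚ = a(1 − e) = 2.76e+10 · (1 − 0.7638) = 2.76e+10 · 0.2362 ≈ 6.519e+09 m = 6.519 × 10^9 m.
(b) rₐ = a(1 + e) = 2.76e+10 · (1 + 0.7638) = 2.76e+10 · 1.7638 ≈ 4.868e+10 m = 4.868 × 10^10 m.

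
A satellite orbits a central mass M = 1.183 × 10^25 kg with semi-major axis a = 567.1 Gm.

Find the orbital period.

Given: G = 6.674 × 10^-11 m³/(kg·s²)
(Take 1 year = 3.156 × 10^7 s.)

Convert to SI: a = 567.1 Gm = 5.671e+11 m.
GM = G · M = 6.674e-11 · 1.183e+25 = 7.89534e+14 m³/s².
Kepler's third law: T = 2π √(a³ / GM).
Substituting a = 5.671e+11 m and GM = 7.89534e+14 m³/s²:
T = 2π √((5.671e+11)³ / 7.89534e+14) s
T ≈ 9.55e+10 s = 3026 years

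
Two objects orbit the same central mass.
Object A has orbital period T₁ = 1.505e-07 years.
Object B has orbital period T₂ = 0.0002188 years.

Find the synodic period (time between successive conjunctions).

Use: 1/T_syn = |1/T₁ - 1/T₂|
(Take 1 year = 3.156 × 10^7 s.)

Convert to SI: T₁ = 1.505e-07 years = 4.74978 s; T₂ = 0.0002188 years = 6905.33 s.
T_syn = |T₁ · T₂ / (T₁ − T₂)|.
T_syn = |4.74978 · 6905.33 / (4.74978 − 6905.33)| s ≈ 4.753 s = 1.506e-07 years.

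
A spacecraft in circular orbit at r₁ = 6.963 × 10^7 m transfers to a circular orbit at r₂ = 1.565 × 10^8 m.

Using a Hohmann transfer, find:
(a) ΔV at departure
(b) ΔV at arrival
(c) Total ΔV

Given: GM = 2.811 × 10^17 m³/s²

Transfer semi-major axis: a_t = (r₁ + r₂)/2 = (6.963e+07 + 1.565e+08)/2 = 1.13065e+08 m.
Circular speeds: v₁ = √(GM/r₁) = 63537.8 m/s, v₂ = √(GM/r₂) = 42381.2 m/s.
Transfer speeds (vis-viva v² = GM(2/r − 1/a_t)): v₁ᵗ = 74752.4 m/s, v₂ᵗ = 33258.9 m/s.
(a) ΔV₁ = |v₁ᵗ − v₁| ≈ 1.121e+04 m/s = 11.21 km/s.
(b) ΔV₂ = |v₂ − v₂ᵗ| ≈ 9122 m/s = 9.122 km/s.
(c) ΔV_total = ΔV₁ + ΔV₂ ≈ 2.034e+04 m/s = 20.34 km/s.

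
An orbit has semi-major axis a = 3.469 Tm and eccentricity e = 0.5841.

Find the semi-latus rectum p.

Convert to SI: a = 3.469 Tm = 3.469e+12 m.
p = a (1 − e²).
p = 3.469e+12 · (1 − (0.5841)²) = 3.469e+12 · 0.658827 ≈ 2.285e+12 m = 2.285 Tm.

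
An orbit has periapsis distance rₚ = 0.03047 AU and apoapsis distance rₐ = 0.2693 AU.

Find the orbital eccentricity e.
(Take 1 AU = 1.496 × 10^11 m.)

Convert to SI: rₚ = 0.03047 AU = 4.55831e+09 m; rₐ = 0.2693 AU = 4.02873e+10 m.
e = (rₐ − rₚ) / (rₐ + rₚ).
e = (4.02873e+10 − 4.55831e+09) / (4.02873e+10 + 4.55831e+09) = 3.5729e+10 / 4.48456e+10 ≈ 0.7967.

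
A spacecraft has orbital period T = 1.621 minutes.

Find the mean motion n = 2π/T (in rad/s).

Convert to SI: T = 1.621 minutes = 97.26 s.
n = 2π / T.
n = 2π / 97.26 s ≈ 0.0646 rad/s.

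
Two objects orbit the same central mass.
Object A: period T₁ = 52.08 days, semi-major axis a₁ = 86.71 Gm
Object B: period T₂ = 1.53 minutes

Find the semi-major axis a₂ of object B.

Convert to SI: T₁ = 52.08 days = 4.49971e+06 s; a₁ = 86.71 Gm = 8.671e+10 m; T₂ = 1.53 minutes = 91.8 s.
Kepler's third law: (T₁/T₂)² = (a₁/a₂)³ ⇒ a₂ = a₁ · (T₂/T₁)^(2/3).
T₂/T₁ = 91.8 / 4.49971e+06 = 2.04013e-05.
a₂ = 8.671e+10 · (2.04013e-05)^(2/3) m ≈ 6.474e+07 m = 64.74 Mm.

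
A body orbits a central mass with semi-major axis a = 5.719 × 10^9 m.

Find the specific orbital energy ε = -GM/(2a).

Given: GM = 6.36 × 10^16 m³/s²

ε = −GM / (2a).
ε = −6.36e+16 / (2 · 5.719e+09) J/kg ≈ -5.56e+06 J/kg = -5.56 MJ/kg.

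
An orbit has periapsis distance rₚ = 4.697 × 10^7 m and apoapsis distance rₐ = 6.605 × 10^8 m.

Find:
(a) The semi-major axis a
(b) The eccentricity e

(a) a = (rₚ + rₐ) / 2 = (4.697e+07 + 6.605e+08) / 2 ≈ 3.537e+08 m = 3.537 × 10^8 m.
(b) e = (rₐ − rₚ) / (rₐ + rₚ) = (6.605e+08 − 4.697e+07) / (6.605e+08 + 4.697e+07) ≈ 0.8672.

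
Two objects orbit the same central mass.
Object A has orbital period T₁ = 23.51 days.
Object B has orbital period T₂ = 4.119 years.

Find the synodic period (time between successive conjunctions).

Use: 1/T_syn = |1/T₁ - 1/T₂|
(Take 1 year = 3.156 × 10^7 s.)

Convert to SI: T₁ = 23.51 days = 2.03126e+06 s; T₂ = 4.119 years = 1.29996e+08 s.
T_syn = |T₁ · T₂ / (T₁ − T₂)|.
T_syn = |2.03126e+06 · 1.29996e+08 / (2.03126e+06 − 1.29996e+08)| s ≈ 2.064e+06 s = 23.88 days.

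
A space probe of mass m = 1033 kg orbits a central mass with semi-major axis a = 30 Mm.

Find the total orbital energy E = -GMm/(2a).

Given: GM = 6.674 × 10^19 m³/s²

Convert to SI: a = 30 Mm = 3e+07 m.
E = −GMm / (2a).
E = −6.674e+19 · 1033 / (2 · 3e+07) J ≈ -1.149e+15 J = -1.149 PJ.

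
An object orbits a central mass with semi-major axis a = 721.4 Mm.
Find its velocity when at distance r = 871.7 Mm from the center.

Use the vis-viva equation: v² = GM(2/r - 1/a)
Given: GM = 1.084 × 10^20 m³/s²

Convert to SI: a = 721.4 Mm = 7.214e+08 m; r = 871.7 Mm = 8.717e+08 m.
Vis-viva: v = √(GM · (2/r − 1/a)).
2/r − 1/a = 2/8.717e+08 − 1/7.214e+08 = 9.08174e-10 m⁻¹.
v = √(1.084e+20 · 9.08174e-10) m/s ≈ 3.138e+05 m/s = 313.8 km/s.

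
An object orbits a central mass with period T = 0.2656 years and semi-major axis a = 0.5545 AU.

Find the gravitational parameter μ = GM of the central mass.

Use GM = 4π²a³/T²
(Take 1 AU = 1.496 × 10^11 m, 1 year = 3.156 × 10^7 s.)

Convert to SI: T = 0.2656 years = 8.38234e+06 s; a = 0.5545 AU = 8.29532e+10 m.
GM = 4π² · a³ / T².
GM = 4π² · (8.29532e+10)³ / (8.38234e+06)² m³/s² ≈ 3.207e+20 m³/s² = 3.207 × 10^20 m³/s².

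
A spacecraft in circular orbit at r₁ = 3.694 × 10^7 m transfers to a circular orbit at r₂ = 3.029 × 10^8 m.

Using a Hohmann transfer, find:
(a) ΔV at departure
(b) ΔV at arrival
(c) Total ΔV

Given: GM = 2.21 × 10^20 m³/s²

Transfer semi-major axis: a_t = (r₁ + r₂)/2 = (3.694e+07 + 3.029e+08)/2 = 1.6992e+08 m.
Circular speeds: v₁ = √(GM/r₁) = 2.44595e+06 m/s, v₂ = √(GM/r₂) = 854174 m/s.
Transfer speeds (vis-viva v² = GM(2/r − 1/a_t)): v₁ᵗ = 3.26569e+06 m/s, v₂ᵗ = 398266 m/s.
(a) ΔV₁ = |v₁ᵗ − v₁| ≈ 8.197e+05 m/s = 819.7 km/s.
(b) ΔV₂ = |v₂ − v₂ᵗ| ≈ 4.559e+05 m/s = 455.9 km/s.
(c) ΔV_total = ΔV₁ + ΔV₂ ≈ 1.276e+06 m/s = 1276 km/s.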